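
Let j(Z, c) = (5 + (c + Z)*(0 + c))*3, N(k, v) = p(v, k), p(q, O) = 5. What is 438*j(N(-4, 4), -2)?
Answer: -1314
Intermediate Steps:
N(k, v) = 5
j(Z, c) = 15 + 3*c*(Z + c) (j(Z, c) = (5 + (Z + c)*c)*3 = (5 + c*(Z + c))*3 = 15 + 3*c*(Z + c))
438*j(N(-4, 4), -2) = 438*(15 + 3*(-2)² + 3*5*(-2)) = 438*(15 + 3*4 - 30) = 438*(15 + 12 - 30) = 438*(-3) = -1314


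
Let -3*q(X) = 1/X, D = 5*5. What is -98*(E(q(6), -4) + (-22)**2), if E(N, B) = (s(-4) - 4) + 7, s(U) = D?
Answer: -50176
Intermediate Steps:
D = 25
s(U) = 25
q(X) = -1/(3*X)
E(N, B) = 28 (E(N, B) = (25 - 4) + 7 = 21 + 7 = 28)
-98*(E(q(6), -4) + (-22)**2) = -98*(28 + (-22)**2) = -98*(28 + 484) = -98*512 = -50176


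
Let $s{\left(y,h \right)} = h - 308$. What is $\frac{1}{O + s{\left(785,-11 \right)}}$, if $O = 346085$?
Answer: $\frac{1}{345766} \approx 2.8921 \cdot 10^{-6}$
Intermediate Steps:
$s{\left(y,h \right)} = -308 + h$
$\frac{1}{O + s{\left(785,-11 \right)}} = \frac{1}{346085 - 319} = \frac{1}{345766}$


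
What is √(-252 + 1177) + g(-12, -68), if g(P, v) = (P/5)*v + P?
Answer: 756/5 + 5*√37 ≈ 181.61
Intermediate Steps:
g(P, v) = P + P*v/5 (g(P, v) = (P*(⅕))*v + P = (P/5)*v + P = P*v/5 + P = P + P*v/5)
√(-252 + 1177) + g(-12, -68) = √(-252 + 1177) + (⅕)*(-12)*(5 - 68) = √925 + (⅕)*(-12)*(-63) = 5*√37 + 756/5 = 756/5 + 5*√37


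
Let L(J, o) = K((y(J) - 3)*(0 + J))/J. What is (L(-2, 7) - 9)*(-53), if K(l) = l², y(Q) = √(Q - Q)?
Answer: 1431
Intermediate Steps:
y(Q) = 0 (y(Q) = √0 = 0)
L(J, o) = 9*J (L(J, o) = ((0 - 3)*(0 + J))²/J = (-3*J)²/J = (9*J²)/J = 9*J)
(L(-2, 7) - 9)*(-53) = (9*(-2) - 9)*(-53) = (-18 - 9)*(-53) = -27*(-53) = 1431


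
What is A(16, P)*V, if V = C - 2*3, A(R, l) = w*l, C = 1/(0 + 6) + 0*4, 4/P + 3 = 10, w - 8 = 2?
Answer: -100/3 ≈ -33.333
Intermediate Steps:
w = 10 (w = 8 + 2 = 10)
P = 4/7 (P = 4/(-3 + 10) = 4/7 ≈ 0.57143)
C = ⅙ (C = 1/6 + 0 = ⅙ + 0 = ⅙ ≈ 0.16667)
A(R, l) = 10*l
V = -35/6 (V = ⅙ - 2*3 = ⅙ - 6 = -35/6 ≈ -5.8333)
A(16, P)*V = (10*(4/7))*(-35/6) = (40/7)*(-35/6) = -100/3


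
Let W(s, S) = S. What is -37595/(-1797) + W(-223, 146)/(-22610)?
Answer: 424880294/20315085 ≈ 20.915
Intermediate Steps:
-37595/(-1797) + W(-223, 146)/(-22610) = -37595/(-1797) + 146/(-22610) = -37595*(-1/1797) + 146*(-1/22610) = 37595/1797 - 73/11305 = 424880294/20315085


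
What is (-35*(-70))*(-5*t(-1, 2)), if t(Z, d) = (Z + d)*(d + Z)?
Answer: -12250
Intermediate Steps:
t(Z, d) = (Z + d)² (t(Z, d) = (Z + d)*(Z + d) = (Z + d)²)
(-35*(-70))*(-5*t(-1, 2)) = (-35*(-70))*(-5*(-1 + 2)²) = 2450*(-5*1²) = 2450*(-5*1) = 2450*(-5) = -12250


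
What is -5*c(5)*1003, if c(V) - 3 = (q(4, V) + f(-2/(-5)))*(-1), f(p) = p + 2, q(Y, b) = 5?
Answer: 22066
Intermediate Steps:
f(p) = 2 + p
c(V) = -22/5 (c(V) = 3 + (5 + (2 - 2/(-5)))*(-1) = 3 + (5 + (2 - 2*(-⅕)))*(-1) = 3 + (5 + (2 + ⅖))*(-1) = 3 + (5 + 12/5)*(-1) = 3 + (37/5)*(-1) = 3 - 37/5 = -22/5)
-5*c(5)*1003 = -5*(-22/5)*1003 = 22*1003 = 22066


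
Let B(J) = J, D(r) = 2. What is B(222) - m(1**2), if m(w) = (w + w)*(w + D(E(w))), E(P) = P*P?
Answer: 216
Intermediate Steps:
E(P) = P**2
m(w) = 2*w*(2 + w) (m(w) = (w + w)*(w + 2) = (2*w)*(2 + w) = 2*w*(2 + w))
B(222) - m(1**2) = 222 - 2*1**2*(2 + 1**2) = 222 - 2*(2 + 1) = 222 - 2*3 = 222 - 1*6 = 222 - 6 = 216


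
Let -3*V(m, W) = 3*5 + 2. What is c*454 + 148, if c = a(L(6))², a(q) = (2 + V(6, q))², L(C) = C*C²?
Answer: 6659002/81 ≈ 82210.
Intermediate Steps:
V(m, W) = -17/3 (V(m, W) = -(3*5 + 2)/3 = -(15 + 2)/3 = -⅓*17 = -17/3)
L(C) = C³
a(q) = 121/9 (a(q) = (2 - 17/3)² = (-11/3)² = 121/9)
c = 14641/81 (c = (121/9)² = 14641/81 ≈ 180.75)
c*454 + 148 = (14641/81)*454 + 148 = 6647014/81 + 148 = 6659002/81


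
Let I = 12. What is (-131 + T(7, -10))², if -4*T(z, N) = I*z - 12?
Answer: 22201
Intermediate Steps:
T(z, N) = 3 - 3*z (T(z, N) = -(12*z - 12)/4 = -(-12 + 12*z)/4 = 3 - 3*z)
(-131 + T(7, -10))² = (-131 + (3 - 3*7))² = (-131 + (3 - 21))² = (-131 - 18)² = (-149)² = 22201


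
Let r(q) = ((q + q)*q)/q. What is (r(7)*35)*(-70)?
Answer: -34300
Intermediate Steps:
r(q) = 2*q (r(q) = ((2*q)*q)/q = (2*q**2)/q = 2*q)
(r(7)*35)*(-70) = ((2*7)*35)*(-70) = (14*35)*(-70) = 490*(-70) = -34300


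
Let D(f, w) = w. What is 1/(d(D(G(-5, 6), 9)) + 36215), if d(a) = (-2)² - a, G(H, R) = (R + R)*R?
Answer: 1/36210 ≈ 2.7617e-5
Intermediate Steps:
G(H, R) = 2*R² (G(H, R) = (2*R)*R = 2*R²)
d(a) = 4 - a
1/(d(D(G(-5, 6), 9)) + 36215) = 1/((4 - 1*9) + 36215) = 1/((4 - 9) + 36215) = 1/(-5 + 36215) = 1/36210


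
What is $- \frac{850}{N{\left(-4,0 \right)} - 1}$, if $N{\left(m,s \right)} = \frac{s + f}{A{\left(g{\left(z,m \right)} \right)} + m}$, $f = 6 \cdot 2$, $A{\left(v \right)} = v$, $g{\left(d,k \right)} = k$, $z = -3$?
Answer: $340$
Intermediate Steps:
$f = 12$
$N{\left(m,s \right)} = \frac{12 + s}{2 m}$ ($N{\left(m,s \right)} = \frac{s + 12}{m + m} = \frac{12 + s}{2 m}$)
$- \frac{850}{N{\left(-4,0 \right)} - 1} = - \frac{850}{\frac{12 + 0}{2 \left(-4\right)} - 1} = - \frac{850}{\frac{1}{2} \left(- \frac{1}{4}\right) 12 - 1} = - \frac{850}{- \frac{3}{2} - 1} = - \frac{850}{- \frac{5}{2}} = \left(-850\right) \left(- \frac{2}{5}\right) = 340$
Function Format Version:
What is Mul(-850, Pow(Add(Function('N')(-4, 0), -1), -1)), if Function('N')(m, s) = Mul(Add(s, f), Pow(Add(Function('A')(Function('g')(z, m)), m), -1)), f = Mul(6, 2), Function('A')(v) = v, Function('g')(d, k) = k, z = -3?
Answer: 340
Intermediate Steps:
f = 12
Function('N')(m, s) = Mul(Rational(1, 2), Pow(m, -1), Add(12, s)) (Function('N')(m, s) = Mul(Add(s, 12), Pow(Add(m, m), -1)) = Mul(Add(12, s), Pow(Mul(2, m), -1)) = Mul(Add(12, s), Mul(Rational(1, 2), Pow(m, -1))) = Mul(Rational(1, 2), Pow(m, -1), Add(12, s)))
Mul(-850, Pow(Add(Function('N')(-4, 0), -1), -1)) = Mul(-850, Pow(Add(Mul(Rational(1, 2), Pow(-4, -1), Add(12, 0)), -1), -1)) = Mul(-850, Pow(Add(Mul(Rational(1, 2), Rational(-1, 4), 12), -1), -1)) = Mul(-850, Pow(Add(Rational(-3, 2), -1), -1)) = Mul(-850, Pow(Rational(-5, 2), -1)) = Mul(-850, Rational(-2, 5)) = 340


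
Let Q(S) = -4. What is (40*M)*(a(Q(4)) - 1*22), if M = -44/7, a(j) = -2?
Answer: 42240/7 ≈ 6034.3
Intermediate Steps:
M = -44/7 (M = -44*1/7 = -44/7 ≈ -6.2857)
(40*M)*(a(Q(4)) - 1*22) = (40*(-44/7))*(-2 - 1*22) = -1760*(-2 - 22)/7 = -1760/7*(-24) = 42240/7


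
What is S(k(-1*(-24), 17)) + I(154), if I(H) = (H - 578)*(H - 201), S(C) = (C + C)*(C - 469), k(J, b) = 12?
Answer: 8960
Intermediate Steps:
S(C) = 2*C*(-469 + C) (S(C) = (2*C)*(-469 + C) = 2*C*(-469 + C))
I(H) = (-578 + H)*(-201 + H)
S(k(-1*(-24), 17)) + I(154) = 2*12*(-469 + 12) + (116178 + 154² - 779*154) = 2*12*(-457) + (116178 + 23716 - 119966) = -10968 + 19928 = 8960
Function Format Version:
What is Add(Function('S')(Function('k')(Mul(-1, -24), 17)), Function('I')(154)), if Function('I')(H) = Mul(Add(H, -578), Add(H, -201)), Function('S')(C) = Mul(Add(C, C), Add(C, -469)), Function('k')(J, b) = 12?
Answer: 8960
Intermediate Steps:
Function('S')(C) = Mul(2, C, Add(-469, C)) (Function('S')(C) = Mul(Mul(2, C), Add(-469, C)) = Mul(2, C, Add(-469, C)))
Function('I')(H) = Mul(Add(-578, H), Add(-201, H))
Add(Function('S')(Function('k')(Mul(-1, -24), 17)), Function('I')(154)) = Add(Mul(2, 12, Add(-469, 12)), Add(116178, Pow(154, 2), Mul(-779, 154))) = Add(Mul(2, 12, -457), Add(116178, 23716, -119966)) = Add(-10968, 19928) = 8960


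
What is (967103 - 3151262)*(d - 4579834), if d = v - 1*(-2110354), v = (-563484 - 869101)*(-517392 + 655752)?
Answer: 432932923468602720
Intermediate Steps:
v = -198212460600 (v = -1432585*138360 = -198212460600)
d = -198210350246 (d = -198212460600 - 1*(-2110354) = -198212460600 + 2110354 = -198210350246)
(967103 - 3151262)*(d - 4579834) = (967103 - 3151262)*(-198210350246 - 4579834) = -2184159*(-198214930080) = 432932923468602720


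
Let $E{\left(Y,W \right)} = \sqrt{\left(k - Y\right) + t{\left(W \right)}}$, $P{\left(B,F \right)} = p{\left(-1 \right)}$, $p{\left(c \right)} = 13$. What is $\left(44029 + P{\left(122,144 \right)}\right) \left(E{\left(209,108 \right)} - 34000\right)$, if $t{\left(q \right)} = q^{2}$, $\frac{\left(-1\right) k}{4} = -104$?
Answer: $-1497428000 + 132126 \sqrt{1319} \approx -1.4926 \cdot 10^{9}$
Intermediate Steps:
$k = 416$ ($k = \left(-4\right) \left(-104\right) = 416$)
$P{\left(B,F \right)} = 13$
$E{\left(Y,W \right)} = \sqrt{416 + W^{2} - Y}$ ($E{\left(Y,W \right)} = \sqrt{\left(416 - Y\right) + W^{2}} = \sqrt{416 + W^{2} - Y}$)
$\left(44029 + P{\left(122,144 \right)}\right) \left(E{\left(209,108 \right)} - 34000\right) = \left(44029 + 13\right) \left(\sqrt{416 + 108^{2} - 209} - 34000\right) = 44042 \left(\sqrt{416 + 11664 - 209} - 34000\right) = 44042 \left(\sqrt{11871} - 34000\right) = 44042 \left(3 \sqrt{1319} - 34000\right) = 44042 \left(-34000 + 3 \sqrt{1319}\right) = -1497428000 + 132126 \sqrt{1319}$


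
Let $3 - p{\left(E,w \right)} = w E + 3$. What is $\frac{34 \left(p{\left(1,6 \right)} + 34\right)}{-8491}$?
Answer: $- \frac{136}{1213} \approx -0.11212$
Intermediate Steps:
$p{\left(E,w \right)} = - E w$ ($p{\left(E,w \right)} = 3 - \left(w E + 3\right) = 3 - \left(E w + 3\right) = 3 - \left(3 + E w\right) = - E w$)
$\frac{34 \left(p{\left(1,6 \right)} + 34\right)}{-8491} = \frac{34 \left(\left(-1\right) 1 \cdot 6 + 34\right)}{-8491} = 34 \left(-6 + 34\right) \left(- \frac{1}{8491}\right) = 34 \cdot 28 \left(- \frac{1}{8491}\right) = 952 \left(- \frac{1}{8491}\right) = - \frac{136}{1213}$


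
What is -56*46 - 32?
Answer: -2608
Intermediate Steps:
-56*46 - 32 = -2576 - 32 = -2608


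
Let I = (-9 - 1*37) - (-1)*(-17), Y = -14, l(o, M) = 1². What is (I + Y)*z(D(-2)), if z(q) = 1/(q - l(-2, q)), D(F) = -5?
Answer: 77/6 ≈ 12.833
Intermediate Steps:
l(o, M) = 1
z(q) = 1/(-1 + q) (z(q) = 1/(q - 1*1) = 1/(q - 1) = 1/(-1 + q))
I = -63 (I = (-9 - 37) - 1*17 = -46 - 17 = -63)
(I + Y)*z(D(-2)) = (-63 - 14)/(-1 - 5) = -77/(-6) = -77*(-⅙) = 77/6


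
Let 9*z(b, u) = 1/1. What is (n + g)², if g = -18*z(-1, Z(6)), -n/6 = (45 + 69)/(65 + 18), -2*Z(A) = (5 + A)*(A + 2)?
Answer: 722500/6889 ≈ 104.88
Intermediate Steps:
Z(A) = -(2 + A)*(5 + A)/2 (Z(A) = -(5 + A)*(A + 2)/2 = -(5 + A)*(2 + A)/2 = -(2 + A)*(5 + A)/2)
z(b, u) = ⅑ (z(b, u) = (⅑)/1 = (⅑)*1 = ⅑)
n = -684/83 (n = -6*(45 + 69)/(65 + 18) = -684/83 ≈ -8.2410)
g = -2 (g = -18*⅑ = -2)
(n + g)² = (-684/83 - 2)² = (-850/83)² = 722500/6889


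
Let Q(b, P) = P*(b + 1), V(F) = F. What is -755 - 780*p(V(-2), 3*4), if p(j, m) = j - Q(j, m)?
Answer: -8555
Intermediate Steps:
Q(b, P) = P*(1 + b)
p(j, m) = j - m*(1 + j)
-755 - 780*p(V(-2), 3*4) = -755 - 780*(-2 - 3*4*(1 - 2)) = -755 - 780*(-2 - 1*12*(-1)) = -755 - 780*(-2 + 12) = -755 - 780*10 = -755 - 7800 = -8555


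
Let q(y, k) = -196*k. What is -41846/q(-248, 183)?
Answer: 7/6 ≈ 1.1667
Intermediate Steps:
-41846/q(-248, 183) = -41846/((-196*183)) = -41846/(-35868) = -41846*(-1/35868) = 7/6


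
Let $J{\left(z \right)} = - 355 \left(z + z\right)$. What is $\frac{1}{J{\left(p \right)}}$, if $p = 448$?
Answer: $- \frac{1}{318080} \approx -3.1439 \cdot 10^{-6}$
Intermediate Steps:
$J{\left(z \right)} = - 710 z$ ($J{\left(z \right)} = - 355 \cdot 2 z = - 710 z$)
$\frac{1}{J{\left(p \right)}} = \frac{1}{\left(-710\right) 448} = \frac{1}{-318080} = - \frac{1}{318080}$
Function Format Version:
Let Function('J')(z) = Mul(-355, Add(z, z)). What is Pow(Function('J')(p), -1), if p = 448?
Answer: Rational(-1, 318080) ≈ -3.1439e-6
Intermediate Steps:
Function('J')(z) = Mul(-710, z) (Function('J')(z) = Mul(-355, Mul(2, z)) = Mul(-710, z))
Pow(Function('J')(p), -1) = Pow(Mul(-710, 448), -1) = Pow(-318080, -1) = Rational(-1, 318080)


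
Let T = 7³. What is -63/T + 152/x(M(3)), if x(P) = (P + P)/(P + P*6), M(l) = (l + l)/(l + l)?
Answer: 26059/49 ≈ 531.82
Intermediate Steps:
M(l) = 1 (M(l) = (2*l)/((2*l)) = (2*l)*(1/(2*l)) = 1)
T = 343
x(P) = 2/7 (x(P) = (2*P)/(P + 6*P) = (2*P)/((7*P)) = (2*P)*(1/(7*P)) = 2/7)
-63/T + 152/x(M(3)) = -63/343 + 152/(2/7) = -63*1/343 + 152*(7/2) = -9/49 + 532 = 26059/49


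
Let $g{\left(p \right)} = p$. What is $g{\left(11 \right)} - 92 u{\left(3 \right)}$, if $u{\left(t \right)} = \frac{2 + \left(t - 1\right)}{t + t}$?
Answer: $- \frac{151}{3} \approx -50.333$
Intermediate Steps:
$u{\left(t \right)} = \frac{1 + t}{2 t}$ ($u{\left(t \right)} = \frac{2 + \left(-1 + t\right)}{2 t} = \left(1 + t\right) \frac{1}{2 t} = \frac{1 + t}{2 t}$)
$g{\left(11 \right)} - 92 u{\left(3 \right)} = 11 - 92 \frac{1 + 3}{2 \cdot 3} = 11 - 92 \cdot \frac{1}{2} \cdot \frac{1}{3} \cdot 4 = 11 - \frac{184}{3} = - \frac{151}{3}$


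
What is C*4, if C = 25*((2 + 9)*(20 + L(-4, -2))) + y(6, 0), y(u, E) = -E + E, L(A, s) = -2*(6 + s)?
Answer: 13200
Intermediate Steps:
L(A, s) = -12 - 2*s
y(u, E) = 0
C = 3300 (C = 25*((2 + 9)*(20 + (-12 - 2*(-2)))) + 0 = 25*(11*(20 + (-12 + 4))) + 0 = 25*(11*(20 - 8)) + 0 = 25*(11*12) + 0 = 25*132 + 0 = 3300 + 0 = 3300)
C*4 = 3300*4 = 13200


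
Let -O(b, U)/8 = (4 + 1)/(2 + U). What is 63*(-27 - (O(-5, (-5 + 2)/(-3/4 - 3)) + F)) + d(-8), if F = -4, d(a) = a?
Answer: -557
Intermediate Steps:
O(b, U) = -40/(2 + U) (O(b, U) = -8*(4 + 1)/(2 + U) = -40/(2 + U))
63*(-27 - (O(-5, (-5 + 2)/(-3/4 - 3)) + F)) + d(-8) = 63*(-27 - (-40/(2 + (-5 + 2)/(-3/4 - 3)) - 4)) - 8 = 63*(-27 - (-40/(2 - 3/(-3*¼ - 3)) - 4)) - 8 = 63*(-27 - (-40/(2 - 3/(-¾ - 3)) - 4)) - 8 = 63*(-27 - (-40/(2 - 3/(-15/4)) - 4)) - 8 = 63*(-27 - (-40/(2 - 3*(-4/15)) - 4)) - 8 = 63*(-27 - (-40/(2 + ⅘) - 4)) - 8 = 63*(-27 - (-40/14/5 - 4)) - 8 = 63*(-27 - (-40*5/14 - 4)) - 8 = 63*(-27 - (-100/7 - 4)) - 8 = 63*(-27 - 1*(-128/7)) - 8 = 63*(-27 + 128/7) - 8 = 63*(-61/7) - 8 = -549 - 8 = -557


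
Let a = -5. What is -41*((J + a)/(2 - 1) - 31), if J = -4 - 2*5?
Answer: 2050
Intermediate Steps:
J = -14 (J = -4 - 10 = -14)
-41*((J + a)/(2 - 1) - 31) = -41*((-14 - 5)/(2 - 1) - 31) = -41*(-19/1 - 31) = -41*(-19*1 - 31) = -41*(-19 - 31) = -41*(-50) = 2050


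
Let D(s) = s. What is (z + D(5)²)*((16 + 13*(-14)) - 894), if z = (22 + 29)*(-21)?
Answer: 1108760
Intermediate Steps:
z = -1071 (z = 51*(-21) = -1071)
(z + D(5)²)*((16 + 13*(-14)) - 894) = (-1071 + 5²)*((16 + 13*(-14)) - 894) = (-1071 + 25)*((16 - 182) - 894) = -1046*(-166 - 894) = -1046*(-1060) = 1108760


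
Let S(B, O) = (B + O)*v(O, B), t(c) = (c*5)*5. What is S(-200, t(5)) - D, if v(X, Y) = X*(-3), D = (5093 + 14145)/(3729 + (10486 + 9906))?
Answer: 678383887/24121 ≈ 28124.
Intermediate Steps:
D = 19238/24121 (D = 19238/(3729 + 20392) = 19238/24121 ≈ 0.79756)
v(X, Y) = -3*X
t(c) = 25*c (t(c) = (5*c)*5 = 25*c)
S(B, O) = -3*O*(B + O) (S(B, O) = (B + O)*(-3*O) = -3*O*(B + O))
S(-200, t(5)) - D = -3*25*5*(-200 + 25*5) - 1*19238/24121 = -3*125*(-200 + 125) - 19238/24121 = -3*125*(-75) - 19238/24121 = 28125 - 19238/24121 = 678383887/24121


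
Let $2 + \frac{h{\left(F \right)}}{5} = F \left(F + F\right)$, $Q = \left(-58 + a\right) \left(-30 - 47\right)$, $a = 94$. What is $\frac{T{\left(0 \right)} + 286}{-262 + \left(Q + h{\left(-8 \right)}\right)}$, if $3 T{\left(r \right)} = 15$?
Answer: $- \frac{291}{2404} \approx -0.12105$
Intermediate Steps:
$T{\left(r \right)} = 5$ ($T{\left(r \right)} = \frac{1}{3} \cdot 15 = 5$)
$Q = -2772$ ($Q = \left(-58 + 94\right) \left(-30 - 47\right) = 36 \left(-77\right) = -2772$)
$h{\left(F \right)} = -10 + 10 F^{2}$ ($h{\left(F \right)} = -10 + 5 F \left(F + F\right) = -10 + 5 F 2 F = -10 + 5 \cdot 2 F^{2} = -10 + 10 F^{2}$)
$\frac{T{\left(0 \right)} + 286}{-262 + \left(Q + h{\left(-8 \right)}\right)} = \frac{5 + 286}{-262 - \left(2782 - 640\right)} = \frac{291}{-262 + \left(-2772 + \left(-10 + 10 \cdot 64\right)\right)} = \frac{291}{-262 + \left(-2772 + \left(-10 + 640\right)\right)} = \frac{291}{-262 + \left(-2772 + 630\right)} = \frac{291}{-262 - 2142} = \frac{291}{-2404} = 291 \left(- \frac{1}{2404}\right) = - \frac{291}{2404}$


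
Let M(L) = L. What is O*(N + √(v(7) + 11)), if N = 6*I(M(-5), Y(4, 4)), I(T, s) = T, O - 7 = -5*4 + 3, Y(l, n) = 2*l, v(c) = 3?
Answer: 300 - 10*√14 ≈ 262.58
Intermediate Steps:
O = -10 (O = 7 + (-5*4 + 3) = 7 + (-20 + 3) = 7 - 17 = -10)
N = -30 (N = 6*(-5) = -30)
O*(N + √(v(7) + 11)) = -10*(-30 + √(3 + 11)) = -10*(-30 + √14) = 300 - 10*√14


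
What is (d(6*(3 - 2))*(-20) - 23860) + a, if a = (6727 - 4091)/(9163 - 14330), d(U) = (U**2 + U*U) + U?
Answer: -131347776/5167 ≈ -25421.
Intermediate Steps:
d(U) = U + 2*U**2 (d(U) = (U**2 + U**2) + U = 2*U**2 + U = U + 2*U**2)
a = -2636/5167 (a = 2636/(-5167) = 2636*(-1/5167) = -2636/5167 ≈ -0.51016)
(d(6*(3 - 2))*(-20) - 23860) + a = (((6*(3 - 2))*(1 + 2*(6*(3 - 2))))*(-20) - 23860) - 2636/5167 = (((6*1)*(1 + 2*(6*1)))*(-20) - 23860) - 2636/5167 = ((6*(1 + 2*6))*(-20) - 23860) - 2636/5167 = ((6*(1 + 12))*(-20) - 23860) - 2636/5167 = ((6*13)*(-20) - 23860) - 2636/5167 = (78*(-20) - 23860) - 2636/5167 = (-1560 - 23860) - 2636/5167 = -25420 - 2636/5167 = -131347776/5167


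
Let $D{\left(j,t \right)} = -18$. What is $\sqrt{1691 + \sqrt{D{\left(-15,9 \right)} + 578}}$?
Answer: $\sqrt{1691 + 4 \sqrt{35}} \approx 41.409$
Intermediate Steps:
$\sqrt{1691 + \sqrt{D{\left(-15,9 \right)} + 578}} = \sqrt{1691 + \sqrt{-18 + 578}} = \sqrt{1691 + \sqrt{560}} = \sqrt{1691 + 4 \sqrt{35}}$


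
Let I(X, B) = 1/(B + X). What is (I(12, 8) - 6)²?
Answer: 14161/400 ≈ 35.402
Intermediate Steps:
(I(12, 8) - 6)² = (1/(8 + 12) - 6)² = (1/20 - 6)² = (-119/20)² = 14161/400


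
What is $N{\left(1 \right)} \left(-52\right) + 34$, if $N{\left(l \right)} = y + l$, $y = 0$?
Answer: $-18$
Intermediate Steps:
$N{\left(l \right)} = l$ ($N{\left(l \right)} = 0 + l = l$)
$N{\left(1 \right)} \left(-52\right) + 34 = 1 \left(-52\right) + 34 = -52 + 34 = -18$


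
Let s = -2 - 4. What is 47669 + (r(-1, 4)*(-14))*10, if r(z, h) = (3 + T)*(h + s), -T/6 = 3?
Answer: 43469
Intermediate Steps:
T = -18 (T = -6*3 = -18)
s = -6
r(z, h) = 90 - 15*h (r(z, h) = (3 - 18)*(h - 6) = -15*(-6 + h) = 90 - 15*h)
47669 + (r(-1, 4)*(-14))*10 = 47669 + ((90 - 15*4)*(-14))*10 = 47669 + ((90 - 60)*(-14))*10 = 47669 + (30*(-14))*10 = 47669 - 420*10 = 47669 - 4200 = 43469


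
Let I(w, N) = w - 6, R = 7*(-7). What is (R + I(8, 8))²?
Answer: 2209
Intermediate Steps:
R = -49
I(w, N) = -6 + w
(R + I(8, 8))² = (-49 + (-6 + 8))² = (-49 + 2)² = (-47)² = 2209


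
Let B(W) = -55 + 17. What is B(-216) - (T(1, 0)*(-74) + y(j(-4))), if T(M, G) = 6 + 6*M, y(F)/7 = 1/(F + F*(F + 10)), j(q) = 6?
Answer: 86693/102 ≈ 849.93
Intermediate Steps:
B(W) = -38
y(F) = 7/(F + F*(10 + F)) (y(F) = 7/(F + F*(F + 10)) = 7/(F + F*(10 + F)))
B(-216) - (T(1, 0)*(-74) + y(j(-4))) = -38 - ((6 + 6*1)*(-74) + 7/(6*(11 + 6))) = -38 - ((6 + 6)*(-74) + 7*(⅙)/17) = -38 - (12*(-74) + 7*(⅙)*(1/17)) = -38 - (-888 + 7/102) = -38 - 1*(-90569/102) = -38 + 90569/102 = 86693/102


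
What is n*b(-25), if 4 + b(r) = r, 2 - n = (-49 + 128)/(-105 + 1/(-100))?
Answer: -838158/10501 ≈ -79.817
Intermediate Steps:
n = 28902/10501 (n = 2 - (-49 + 128)/(-105 + 1/(-100)) = 2 - 79/(-105 - 1/100) = 2 - 79/(-10501/100) = 2 - 79*(-100)/10501 = 2 - 1*(-7900/10501) = 2 + 7900/10501 = 28902/10501 ≈ 2.7523)
b(r) = -4 + r
n*b(-25) = 28902*(-4 - 25)/10501 = (28902/10501)*(-29) = -838158/10501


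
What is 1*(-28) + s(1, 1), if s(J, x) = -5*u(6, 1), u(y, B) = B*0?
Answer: -28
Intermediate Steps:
u(y, B) = 0
s(J, x) = 0 (s(J, x) = -5*0 = 0)
1*(-28) + s(1, 1) = 1*(-28) + 0 = -28 + 0 = -28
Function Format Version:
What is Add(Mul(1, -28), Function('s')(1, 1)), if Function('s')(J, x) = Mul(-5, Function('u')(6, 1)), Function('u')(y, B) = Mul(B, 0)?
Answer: -28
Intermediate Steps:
Function('u')(y, B) = 0
Function('s')(J, x) = 0 (Function('s')(J, x) = Mul(-5, 0) = 0)
Add(Mul(1, -28), Function('s')(1, 1)) = Add(Mul(1, -28), 0) = Add(-28, 0) = -28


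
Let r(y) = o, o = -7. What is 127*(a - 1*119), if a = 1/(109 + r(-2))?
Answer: -1541399/102 ≈ -15112.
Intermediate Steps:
r(y) = -7
a = 1/102 (a = 1/(109 - 7) = 1/102 ≈ 0.0098039)
127*(a - 1*119) = 127*(1/102 - 1*119) = 127*(1/102 - 119) = 127*(-12137/102) = -1541399/102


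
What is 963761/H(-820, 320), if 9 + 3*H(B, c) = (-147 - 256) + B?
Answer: -2891283/1232 ≈ -2346.8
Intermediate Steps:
H(B, c) = -412/3 + B/3 (H(B, c) = -3 + ((-147 - 256) + B)/3 = -3 + (-403 + B)/3 = -3 + (-403/3 + B/3) = -412/3 + B/3)
963761/H(-820, 320) = 963761/(-412/3 + (⅓)*(-820)) = 963761/(-412/3 - 820/3) = 963761/(-1232/3) = 963761*(-3/1232) = -2891283/1232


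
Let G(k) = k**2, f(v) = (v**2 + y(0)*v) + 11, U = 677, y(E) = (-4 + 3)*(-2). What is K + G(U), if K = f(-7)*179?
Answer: 466563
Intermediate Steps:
y(E) = 2 (y(E) = -1*(-2) = 2)
f(v) = 11 + v**2 + 2*v (f(v) = (v**2 + 2*v) + 11 = 11 + v**2 + 2*v)
K = 8234 (K = (11 + (-7)**2 + 2*(-7))*179 = (11 + 49 - 14)*179 = 46*179 = 8234)
K + G(U) = 8234 + 677**2 = 8234 + 458329 = 466563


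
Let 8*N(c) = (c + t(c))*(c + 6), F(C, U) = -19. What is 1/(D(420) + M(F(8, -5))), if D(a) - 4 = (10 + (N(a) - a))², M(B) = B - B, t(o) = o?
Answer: 1/1964262404 ≈ 5.0910e-10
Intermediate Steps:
M(B) = 0
N(c) = c*(6 + c)/4 (N(c) = ((c + c)*(c + 6))/8 = ((2*c)*(6 + c))/8 = (2*c*(6 + c))/8 = c*(6 + c)/4)
D(a) = 4 + (10 - a + a*(6 + a)/4)² (D(a) = 4 + (10 + (a*(6 + a)/4 - a))² = 4 + (10 + (-a + a*(6 + a)/4))² = 4 + (10 - a + a*(6 + a)/4)²)
1/(D(420) + M(F(8, -5))) = 1/((4 + (40 + 420² + 2*420)²/16) + 0) = 1/((4 + (40 + 176400 + 840)²/16) + 0) = 1/((4 + (1/16)*177280²) + 0) = 1/((4 + (1/16)*31428198400) + 0) = 1/((4 + 1964262400) + 0) = 1/(1964262404 + 0) = 1/1964262404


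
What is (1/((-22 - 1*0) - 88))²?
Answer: 1/12100 ≈ 8.2645e-5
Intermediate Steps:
(1/((-22 - 1*0) - 88))² = (1/((-22 + 0) - 88))² = (1/(-22 - 88))² = (1/(-110))² = (-1/110)² = 1/12100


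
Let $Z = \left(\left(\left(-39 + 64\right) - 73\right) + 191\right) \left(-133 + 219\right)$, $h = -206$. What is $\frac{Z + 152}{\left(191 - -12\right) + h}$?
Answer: $-4150$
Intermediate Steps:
$Z = 12298$ ($Z = \left(\left(25 - 73\right) + 191\right) 86 = \left(-48 + 191\right) 86 = 143 \cdot 86 = 12298$)
$\frac{Z + 152}{\left(191 - -12\right) + h} = \frac{12298 + 152}{\left(191 - -12\right) - 206} = \frac{12450}{\left(191 + 12\right) - 206} = \frac{12450}{203 - 206} = \frac{12450}{-3} = 12450 \left(- \frac{1}{3}\right) = -4150$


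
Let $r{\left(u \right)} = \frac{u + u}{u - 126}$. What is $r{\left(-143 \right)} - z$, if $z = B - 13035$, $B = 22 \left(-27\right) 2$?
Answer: $\frac{3826273}{269} \approx 14224.0$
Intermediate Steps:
$B = -1188$ ($B = \left(-594\right) 2 = -1188$)
$z = -14223$ ($z = -1188 - 13035 = -14223$)
$r{\left(u \right)} = \frac{2 u}{-126 + u}$
$r{\left(-143 \right)} - z = 2 \left(-143\right) \frac{1}{-126 - 143} - -14223 = 2 \left(-143\right) \frac{1}{-269} + 14223 = 2 \left(-143\right) \left(- \frac{1}{269}\right) + 14223 = \frac{286}{269} + 14223 = \frac{3826273}{269}$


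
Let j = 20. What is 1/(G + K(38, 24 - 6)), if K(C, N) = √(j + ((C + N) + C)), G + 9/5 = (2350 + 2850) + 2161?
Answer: 91990/676971383 - 25*√114/1353942766 ≈ 0.00013569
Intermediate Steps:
G = 36796/5 (G = -9/5 + ((2350 + 2850) + 2161) = -9/5 + (5200 + 2161) = -9/5 + 7361 = 36796/5 ≈ 7359.2)
K(C, N) = √(20 + N + 2*C) (K(C, N) = √(20 + ((C + N) + C)) = √(20 + (N + 2*C)) = √(20 + N + 2*C))
1/(G + K(38, 24 - 6)) = 1/(36796/5 + √(20 + (24 - 6) + 2*38)) = 1/(36796/5 + √(20 + 18 + 76)) = 1/(36796/5 + √114)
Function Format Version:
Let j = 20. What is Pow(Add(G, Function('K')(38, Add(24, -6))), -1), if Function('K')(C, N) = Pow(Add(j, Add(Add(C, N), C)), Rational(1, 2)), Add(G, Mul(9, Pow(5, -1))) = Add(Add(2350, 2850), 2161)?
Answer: Add(Rational(91990, 676971383), Mul(Rational(-25, 1353942766), Pow(114, Rational(1, 2)))) ≈ 0.00013569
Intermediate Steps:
G = Rational(36796, 5) (G = Add(Rational(-9, 5), Add(Add(2350, 2850), 2161)) = Add(Rational(-9, 5), Add(5200, 2161)) = Add(Rational(-9, 5), 7361) = Rational(36796, 5) ≈ 7359.2)
Function('K')(C, N) = Pow(Add(20, N, Mul(2, C)), Rational(1, 2)) (Function('K')(C, N) = Pow(Add(20, Add(Add(C, N), C)), Rational(1, 2)) = Pow(Add(20, Add(N, Mul(2, C))), Rational(1, 2)) = Pow(Add(20, N, Mul(2, C)), Rational(1, 2)))
Pow(Add(G, Function('K')(38, Add(24, -6))), -1) = Pow(Add(Rational(36796, 5), Pow(Add(20, Add(24, -6), Mul(2, 38)), Rational(1, 2))), -1) = Pow(Add(Rational(36796, 5), Pow(Add(20, 18, 76), Rational(1, 2))), -1) = Pow(Add(Rational(36796, 5), Pow(114, Rational(1, 2))), -1)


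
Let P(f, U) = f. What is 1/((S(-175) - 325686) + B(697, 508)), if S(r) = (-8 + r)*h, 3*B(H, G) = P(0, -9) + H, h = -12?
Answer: -3/969773 ≈ -3.0935e-6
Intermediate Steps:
B(H, G) = H/3 (B(H, G) = (0 + H)/3 = H/3)
S(r) = 96 - 12*r (S(r) = (-8 + r)*(-12) = 96 - 12*r)
1/((S(-175) - 325686) + B(697, 508)) = 1/(((96 - 12*(-175)) - 325686) + (1/3)*697) = 1/(((96 + 2100) - 325686) + 697/3) = 1/((2196 - 325686) + 697/3) = 1/(-323490 + 697/3) = 1/(-969773/3) = -3/969773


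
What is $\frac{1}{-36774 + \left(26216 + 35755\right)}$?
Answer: $\frac{1}{25197} \approx 3.9687 \cdot 10^{-5}$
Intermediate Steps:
$\frac{1}{-36774 + \left(26216 + 35755\right)} = \frac{1}{-36774 + 61971} = \frac{1}{25197}$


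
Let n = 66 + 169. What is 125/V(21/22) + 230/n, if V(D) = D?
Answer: 130216/987 ≈ 131.93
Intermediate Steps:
n = 235
125/V(21/22) + 230/n = 125/((21/22)) + 230/235 = 125/((21*(1/22))) + 230*(1/235) = 125/(21/22) + 46/47 = 125*(22/21) + 46/47 = 2750/21 + 46/47 = 130216/987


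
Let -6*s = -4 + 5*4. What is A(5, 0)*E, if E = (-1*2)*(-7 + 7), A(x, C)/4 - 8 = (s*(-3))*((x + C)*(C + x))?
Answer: 0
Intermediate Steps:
s = -8/3 (s = -(-4 + 5*4)/6 = -(-4 + 20)/6 = -⅙*16 = -8/3 ≈ -2.6667)
A(x, C) = 32 + 32*(C + x)² (A(x, C) = 32 + 4*((-8/3*(-3))*((x + C)*(C + x))) = 32 + 4*(8*((C + x)*(C + x))) = 32 + 4*(8*(C + x)²) = 32 + 32*(C + x)²)
E = 0 (E = -2*0 = 0)
A(5, 0)*E = (32 + 32*(0 + 5)²)*0 = (32 + 32*5²)*0 = (32 + 32*25)*0 = (32 + 800)*0 = 832*0 = 0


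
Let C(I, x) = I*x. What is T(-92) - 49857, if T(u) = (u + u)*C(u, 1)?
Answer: -32929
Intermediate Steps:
T(u) = 2*u² (T(u) = (u + u)*(u*1) = (2*u)*u = 2*u²)
T(-92) - 49857 = 2*(-92)² - 49857 = 2*8464 - 49857 = 16928 - 49857 = -32929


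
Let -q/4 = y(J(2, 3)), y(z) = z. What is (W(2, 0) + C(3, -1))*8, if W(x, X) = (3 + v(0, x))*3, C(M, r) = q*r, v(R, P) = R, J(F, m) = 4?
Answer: 200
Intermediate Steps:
q = -16 (q = -4*4 = -16)
C(M, r) = -16*r
W(x, X) = 9 (W(x, X) = (3 + 0)*3 = 3*3 = 9)
(W(2, 0) + C(3, -1))*8 = (9 - 16*(-1))*8 = (9 + 16)*8 = 25*8 = 200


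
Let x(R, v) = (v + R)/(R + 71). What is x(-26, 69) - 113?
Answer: -5042/45 ≈ -112.04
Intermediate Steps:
x(R, v) = (R + v)/(71 + R)
x(-26, 69) - 113 = (-26 + 69)/(71 - 26) - 113 = 43/45 - 113 = -5042/45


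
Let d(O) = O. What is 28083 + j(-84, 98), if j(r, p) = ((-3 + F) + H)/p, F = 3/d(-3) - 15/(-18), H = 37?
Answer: 2359001/84 ≈ 28083.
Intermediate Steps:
F = -⅙ (F = 3/(-3) - 15/(-18) = 3*(-⅓) - 15*(-1/18) = -1 + ⅚ = -⅙ ≈ -0.16667)
j(r, p) = 203/(6*p) (j(r, p) = ((-3 - ⅙) + 37)/p = (-19/6 + 37)/p = 203/(6*p))
28083 + j(-84, 98) = 28083 + (203/6)/98 = 28083 + (203/6)*(1/98) = 28083 + 29/84 = 2359001/84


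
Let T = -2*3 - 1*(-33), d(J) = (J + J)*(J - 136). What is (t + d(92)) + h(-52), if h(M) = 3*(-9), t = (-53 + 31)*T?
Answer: -8717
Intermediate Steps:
d(J) = 2*J*(-136 + J) (d(J) = (2*J)*(-136 + J) = 2*J*(-136 + J))
T = 27 (T = -6 + 33 = 27)
t = -594 (t = (-53 + 31)*27 = -22*27 = -594)
h(M) = -27
(t + d(92)) + h(-52) = (-594 + 2*92*(-136 + 92)) - 27 = (-594 + 2*92*(-44)) - 27 = (-594 - 8096) - 27 = -8690 - 27 = -8717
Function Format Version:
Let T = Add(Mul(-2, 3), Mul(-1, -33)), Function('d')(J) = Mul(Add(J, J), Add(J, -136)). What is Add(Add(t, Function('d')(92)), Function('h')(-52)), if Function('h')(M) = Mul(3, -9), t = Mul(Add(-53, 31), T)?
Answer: -8717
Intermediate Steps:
Function('d')(J) = Mul(2, J, Add(-136, J)) (Function('d')(J) = Mul(Mul(2, J), Add(-136, J)) = Mul(2, J, Add(-136, J)))
T = 27 (T = Add(-6, 33) = 27)
t = -594 (t = Mul(Add(-53, 31), 27) = Mul(-22, 27) = -594)
Function('h')(M) = -27
Add(Add(t, Function('d')(92)), Function('h')(-52)) = Add(Add(-594, Mul(2, 92, Add(-136, 92))), -27) = Add(Add(-594, Mul(2, 92, -44)), -27) = Add(Add(-594, -8096), -27) = Add(-8690, -27) = -8717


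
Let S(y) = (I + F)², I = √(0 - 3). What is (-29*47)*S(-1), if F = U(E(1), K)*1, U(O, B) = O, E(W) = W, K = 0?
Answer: 2726 - 2726*I*√3 ≈ 2726.0 - 4721.6*I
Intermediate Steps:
I = I*√3 (I = √(-3) = I*√3 ≈ 1.732*I)
F = 1 (F = 1*1 = 1)
S(y) = (1 + I*√3)² (S(y) = (I*√3 + 1)² = (1 + I*√3)²)
(-29*47)*S(-1) = (-29*47)*(1 + I*√3)² = -1363*(1 + I*√3)²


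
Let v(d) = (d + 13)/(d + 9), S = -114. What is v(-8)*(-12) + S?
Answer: -174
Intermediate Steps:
v(d) = (13 + d)/(9 + d)
v(-8)*(-12) + S = ((13 - 8)/(9 - 8))*(-12) - 114 = (5/1)*(-12) - 114 = (1*5)*(-12) - 114 = 5*(-12) - 114 = -60 - 114 = -174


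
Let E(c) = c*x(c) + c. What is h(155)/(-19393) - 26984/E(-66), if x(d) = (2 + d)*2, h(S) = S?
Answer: -23845451/7388733 ≈ -3.2273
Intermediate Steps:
x(d) = 4 + 2*d
E(c) = c + c*(4 + 2*c) (E(c) = c*(4 + 2*c) + c = c + c*(4 + 2*c))
h(155)/(-19393) - 26984/E(-66) = 155/(-19393) - 26984*(-1/(66*(5 + 2*(-66)))) = 155*(-1/19393) - 26984*(-1/(66*(5 - 132))) = -155/19393 - 26984/((-66*(-127))) = -155/19393 - 26984/8382 = -155/19393 - 26984*1/8382 = -155/19393 - 13492/4191 = -23845451/7388733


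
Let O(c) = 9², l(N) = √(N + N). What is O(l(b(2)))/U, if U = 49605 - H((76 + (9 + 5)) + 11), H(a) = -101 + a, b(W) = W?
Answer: 27/16535 ≈ 0.0016329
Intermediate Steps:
l(N) = √2*√N (l(N) = √(2*N) = √2*√N)
U = 49605 (U = 49605 - (-101 + ((76 + (9 + 5)) + 11)) = 49605 - (-101 + ((76 + 14) + 11)) = 49605 - (-101 + (90 + 11)) = 49605 - (-101 + 101) = 49605 - 1*0 = 49605 + 0 = 49605)
O(c) = 81
O(l(b(2)))/U = 81/49605 = 81*(1/49605) = 27/16535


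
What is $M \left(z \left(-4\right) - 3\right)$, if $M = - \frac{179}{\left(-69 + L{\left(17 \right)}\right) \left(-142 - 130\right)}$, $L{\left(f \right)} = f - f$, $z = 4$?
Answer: $\frac{3401}{18768} \approx 0.18121$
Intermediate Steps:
$L{\left(f \right)} = 0$
$M = - \frac{179}{18768}$ ($M = - \frac{179}{\left(-69 + 0\right) \left(-142 - 130\right)} = - \frac{179}{\left(-69\right) \left(-272\right)} = - \frac{179}{18768} \approx -0.0095375$)
$M \left(z \left(-4\right) - 3\right) = - \frac{179 \left(4 \left(-4\right) - 3\right)}{18768} = - \frac{179 \left(-16 - 3\right)}{18768} = \left(- \frac{179}{18768}\right) \left(-19\right) = \frac{3401}{18768}$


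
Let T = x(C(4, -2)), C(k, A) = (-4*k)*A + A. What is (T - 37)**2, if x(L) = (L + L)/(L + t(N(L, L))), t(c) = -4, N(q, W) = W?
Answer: 203401/169 ≈ 1203.6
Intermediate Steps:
C(k, A) = A - 4*A*k (C(k, A) = -4*A*k + A = A - 4*A*k)
x(L) = 2*L/(-4 + L) (x(L) = (L + L)/(L - 4) = (2*L)/(-4 + L) = 2*L/(-4 + L))
T = 30/13 (T = 2*(-2*(1 - 4*4))/(-4 - 2*(1 - 4*4)) = 2*(-2*(1 - 16))/(-4 - 2*(1 - 16)) = 2*(-2*(-15))/(-4 - 2*(-15)) = 2*30/(-4 + 30) = 2*30/26 = 2*30*(1/26) = 30/13 ≈ 2.3077)
(T - 37)**2 = (30/13 - 37)**2 = (-451/13)**2 = 203401/169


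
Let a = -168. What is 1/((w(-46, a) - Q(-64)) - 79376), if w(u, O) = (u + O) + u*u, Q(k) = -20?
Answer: -1/77454 ≈ -1.2911e-5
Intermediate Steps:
w(u, O) = O + u + u² (w(u, O) = (O + u) + u² = O + u + u²)
1/((w(-46, a) - Q(-64)) - 79376) = 1/(((-168 - 46 + (-46)²) - 1*(-20)) - 79376) = 1/(((-168 - 46 + 2116) + 20) - 79376) = 1/((1902 + 20) - 79376) = 1/(1922 - 79376) = 1/(-77454) = -1/77454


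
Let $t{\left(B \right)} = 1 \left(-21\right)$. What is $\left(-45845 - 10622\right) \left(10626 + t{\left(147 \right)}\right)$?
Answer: $-598832535$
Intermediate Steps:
$t{\left(B \right)} = -21$
$\left(-45845 - 10622\right) \left(10626 + t{\left(147 \right)}\right) = \left(-45845 - 10622\right) \left(10626 - 21\right) = \left(-56467\right) 10605 = -598832535$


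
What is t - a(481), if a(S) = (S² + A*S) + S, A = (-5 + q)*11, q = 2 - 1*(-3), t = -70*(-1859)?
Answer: -101712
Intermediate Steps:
t = 130130
q = 5 (q = 2 + 3 = 5)
A = 0 (A = (-5 + 5)*11 = 0*11 = 0)
a(S) = S + S² (a(S) = (S² + 0*S) + S = (S² + 0) + S = S² + S = S + S²)
t - a(481) = 130130 - 481*(1 + 481) = 130130 - 481*482 = 130130 - 1*231842 = 130130 - 231842 = -101712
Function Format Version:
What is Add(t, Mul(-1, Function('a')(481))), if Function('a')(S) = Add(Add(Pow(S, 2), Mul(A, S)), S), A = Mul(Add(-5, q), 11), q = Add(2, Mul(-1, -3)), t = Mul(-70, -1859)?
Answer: -101712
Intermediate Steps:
t = 130130
q = 5 (q = Add(2, 3) = 5)
A = 0 (A = Mul(Add(-5, 5), 11) = Mul(0, 11) = 0)
Function('a')(S) = Add(S, Pow(S, 2)) (Function('a')(S) = Add(Add(Pow(S, 2), Mul(0, S)), S) = Add(Add(Pow(S, 2), 0), S) = Add(Pow(S, 2), S) = Add(S, Pow(S, 2)))
Add(t, Mul(-1, Function('a')(481))) = Add(130130, Mul(-1, Mul(481, Add(1, 481)))) = Add(130130, Mul(-1, Mul(481, 482))) = Add(130130, Mul(-1, 231842)) = Add(130130, -231842) = -101712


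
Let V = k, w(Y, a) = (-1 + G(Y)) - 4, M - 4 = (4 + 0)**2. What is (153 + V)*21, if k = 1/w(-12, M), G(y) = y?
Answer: 54600/17 ≈ 3211.8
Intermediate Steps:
M = 20 (M = 4 + (4 + 0)**2 = 4 + 4**2 = 4 + 16 = 20)
w(Y, a) = -5 + Y (w(Y, a) = (-1 + Y) - 4 = -5 + Y)
k = -1/17 (k = 1/(-5 - 12) = 1/(-17) = -1/17 ≈ -0.058824)
V = -1/17 ≈ -0.058824
(153 + V)*21 = (153 - 1/17)*21 = (2600/17)*21 = 54600/17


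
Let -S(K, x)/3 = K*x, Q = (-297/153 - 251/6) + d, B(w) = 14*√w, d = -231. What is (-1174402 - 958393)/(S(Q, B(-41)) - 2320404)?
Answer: 286049081642604/311526698016397 + 1422665122067*I*√41/311526698016397 ≈ 0.91822 + 0.029241*I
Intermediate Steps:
Q = -28027/102 (Q = (-297/153 - 251/6) - 231 = (-297*1/153 - 251*⅙) - 231 = (-33/17 - 251/6) - 231 = -4465/102 - 231 = -28027/102 ≈ -274.77)
S(K, x) = -3*K*x
(-1174402 - 958393)/(S(Q, B(-41)) - 2320404) = (-1174402 - 958393)/(-3*(-28027/102)*14*√(-41) - 2320404) = -2132795/(-3*(-28027/102)*14*(I*√41) - 2320404) = -2132795/(-3*(-28027/102)*14*I*√41 - 2320404) = -2132795/(196189*I*√41/17 - 2320404) = -2132795/(-2320404 + 196189*I*√41/17)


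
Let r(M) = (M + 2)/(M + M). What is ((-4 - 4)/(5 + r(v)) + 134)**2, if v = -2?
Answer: 438244/25 ≈ 17530.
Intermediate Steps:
r(M) = (2 + M)/(2*M) (r(M) = (2 + M)/((2*M)) = (2 + M)*(1/(2*M)) = (2 + M)/(2*M))
((-4 - 4)/(5 + r(v)) + 134)**2 = ((-4 - 4)/(5 + (1/2)*(2 - 2)/(-2)) + 134)**2 = (-8/(5 + (1/2)*(-1/2)*0) + 134)**2 = (-8/(5 + 0) + 134)**2 = (-8/5 + 134)**2 = (662/5)**2 = 438244/25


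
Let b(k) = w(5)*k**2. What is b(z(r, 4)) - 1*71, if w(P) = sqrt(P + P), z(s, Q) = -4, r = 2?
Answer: -71 + 16*sqrt(10) ≈ -20.404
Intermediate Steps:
w(P) = sqrt(2)*sqrt(P) (w(P) = sqrt(2*P) = sqrt(2)*sqrt(P))
b(k) = sqrt(10)*k**2 (b(k) = (sqrt(2)*sqrt(5))*k**2 = sqrt(10)*k**2)
b(z(r, 4)) - 1*71 = sqrt(10)*(-4)**2 - 1*71 = sqrt(10)*16 - 71 = 16*sqrt(10) - 71 = -71 + 16*sqrt(10)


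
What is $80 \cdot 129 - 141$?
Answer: $10179$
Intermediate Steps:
$80 \cdot 129 - 141 = 10320 - 141 = 10179$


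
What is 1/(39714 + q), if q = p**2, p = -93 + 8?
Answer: 1/46939 ≈ 2.1304e-5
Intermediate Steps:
p = -85
q = 7225 (q = (-85)**2 = 7225)
1/(39714 + q) = 1/(39714 + 7225) = 1/46939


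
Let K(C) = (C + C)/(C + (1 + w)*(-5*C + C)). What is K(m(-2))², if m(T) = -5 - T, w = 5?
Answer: 4/529 ≈ 0.0075614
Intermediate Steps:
K(C) = -2/23 (K(C) = (C + C)/(C + (1 + 5)*(-5*C + C)) = (2*C)/(C + 6*(-4*C)) = (2*C)/(C - 24*C) = (2*C)/((-23*C)) = (2*C)*(-1/(23*C)) = -2/23)
K(m(-2))² = (-2/23)² = 4/529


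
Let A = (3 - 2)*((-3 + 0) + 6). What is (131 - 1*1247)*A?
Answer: -3348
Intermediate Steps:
A = 3 (A = 1*(-3 + 6) = 1*3 = 3)
(131 - 1*1247)*A = (131 - 1*1247)*3 = (131 - 1247)*3 = -1116*3 = -3348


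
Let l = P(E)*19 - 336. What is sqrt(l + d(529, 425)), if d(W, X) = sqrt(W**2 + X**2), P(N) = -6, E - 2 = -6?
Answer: sqrt(-450 + sqrt(460466)) ≈ 15.119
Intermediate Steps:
E = -4 (E = 2 - 6 = -4)
l = -450 (l = -6*19 - 336 = -114 - 336 = -450)
sqrt(l + d(529, 425)) = sqrt(-450 + sqrt(529**2 + 425**2)) = sqrt(-450 + sqrt(279841 + 180625)) = sqrt(-450 + sqrt(460466))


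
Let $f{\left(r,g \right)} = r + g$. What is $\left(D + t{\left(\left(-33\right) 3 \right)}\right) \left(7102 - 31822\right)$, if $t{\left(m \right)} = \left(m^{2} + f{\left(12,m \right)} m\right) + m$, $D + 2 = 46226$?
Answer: $-1595404080$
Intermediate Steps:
$f{\left(r,g \right)} = g + r$
$D = 46224$ ($D = -2 + 46226 = 46224$)
$t{\left(m \right)} = m + m^{2} + m \left(12 + m\right)$ ($t{\left(m \right)} = \left(m^{2} + \left(m + 12\right) m\right) + m = \left(m^{2} + \left(12 + m\right) m\right) + m = \left(m^{2} + m \left(12 + m\right)\right) + m = m + m^{2} + m \left(12 + m\right)$)
$\left(D + t{\left(\left(-33\right) 3 \right)}\right) \left(7102 - 31822\right) = \left(46224 + \left(-33\right) 3 \left(13 + 2 \left(\left(-33\right) 3\right)\right)\right) \left(7102 - 31822\right) = \left(46224 - 99 \left(13 + 2 \left(-99\right)\right)\right) \left(-24720\right) = \left(46224 - 99 \left(13 - 198\right)\right) \left(-24720\right) = \left(46224 - -18315\right) \left(-24720\right) = \left(46224 + 18315\right) \left(-24720\right) = 64539 \left(-24720\right) = -1595404080$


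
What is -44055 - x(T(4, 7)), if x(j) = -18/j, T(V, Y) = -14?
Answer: -308394/7 ≈ -44056.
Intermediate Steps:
-44055 - x(T(4, 7)) = -44055 - (-18)/(-14) = -44055 - (-18)*(-1)/14 = -44055 - 1*9/7 = -44055 - 9/7 = -308394/7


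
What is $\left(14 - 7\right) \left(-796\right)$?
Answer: $-5572$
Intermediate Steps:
$\left(14 - 7\right) \left(-796\right) = 7 \left(-796\right) = -5572$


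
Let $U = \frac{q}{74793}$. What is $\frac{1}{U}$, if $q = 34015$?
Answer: $\frac{74793}{34015} \approx 2.1988$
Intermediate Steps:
$U = \frac{34015}{74793} \approx 0.45479$
$\frac{1}{U} = \frac{1}{\frac{34015}{74793}} = \frac{74793}{34015}$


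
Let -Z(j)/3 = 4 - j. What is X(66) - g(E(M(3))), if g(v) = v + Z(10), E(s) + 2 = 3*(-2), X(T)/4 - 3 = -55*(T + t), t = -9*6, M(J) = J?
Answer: -2638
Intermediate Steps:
t = -54
X(T) = 11892 - 220*T (X(T) = 12 + 4*(-55*(T - 54)) = 12 + 4*(-55*(-54 + T)) = 12 + 4*(2970 - 55*T) = 12 + (11880 - 220*T) = 11892 - 220*T)
E(s) = -8 (E(s) = -2 + 3*(-2) = -2 - 6 = -8)
Z(j) = -12 + 3*j (Z(j) = -3*(4 - j) = -12 + 3*j)
g(v) = 18 + v (g(v) = v + (-12 + 3*10) = v + (-12 + 30) = v + 18 = 18 + v)
X(66) - g(E(M(3))) = (11892 - 220*66) - (18 - 8) = (11892 - 14520) - 1*10 = -2628 - 10 = -2638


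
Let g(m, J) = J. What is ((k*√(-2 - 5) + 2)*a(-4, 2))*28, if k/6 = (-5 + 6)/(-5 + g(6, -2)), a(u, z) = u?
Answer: -224 + 96*I*√7 ≈ -224.0 + 253.99*I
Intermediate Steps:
k = -6/7 (k = 6*((-5 + 6)/(-5 - 2)) = 6*(1/(-7)) = 6*(1*(-⅐)) = 6*(-⅐) = -6/7 ≈ -0.85714)
((k*√(-2 - 5) + 2)*a(-4, 2))*28 = ((-6*√(-2 - 5)/7 + 2)*(-4))*28 = ((-6*I*√7/7 + 2)*(-4))*28 = ((2 - 6*I*√7/7)*(-4))*28 = (-8 + 24*I*√7/7)*28 = -224 + 96*I*√7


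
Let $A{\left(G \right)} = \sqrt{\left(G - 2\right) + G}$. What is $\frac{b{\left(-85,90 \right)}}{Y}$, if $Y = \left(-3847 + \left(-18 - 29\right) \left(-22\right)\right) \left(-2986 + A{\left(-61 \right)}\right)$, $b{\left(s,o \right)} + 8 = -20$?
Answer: $- \frac{1493}{447885860} - \frac{i \sqrt{31}}{447885860} \approx -3.3334 \cdot 10^{-6} - 1.2431 \cdot 10^{-8} i$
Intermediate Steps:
$b{\left(s,o \right)} = -28$ ($b{\left(s,o \right)} = -8 - 20 = -28$)
$A{\left(G \right)} = \sqrt{-2 + 2 G}$ ($A{\left(G \right)} = \sqrt{\left(G - 2\right) + G} = \sqrt{\left(-2 + G\right) + G} = \sqrt{-2 + 2 G}$)
$Y = 8399618 - 5626 i \sqrt{31}$ ($Y = \left(-3847 + \left(-18 - 29\right) \left(-22\right)\right) \left(-2986 + \sqrt{-2 + 2 \left(-61\right)}\right) = \left(-3847 - -1034\right) \left(-2986 + \sqrt{-2 - 122}\right) = \left(-3847 + 1034\right) \left(-2986 + \sqrt{-124}\right) = - 2813 \left(-2986 + 2 i \sqrt{31}\right) = 8399618 - 5626 i \sqrt{31} \approx 8.3996 \cdot 10^{6} - 31324.0 i$)
$\frac{b{\left(-85,90 \right)}}{Y} = - \frac{28}{8399618 - 5626 i \sqrt{31}}$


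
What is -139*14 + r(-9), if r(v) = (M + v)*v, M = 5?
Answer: -1910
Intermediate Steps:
r(v) = v*(5 + v) (r(v) = (5 + v)*v = v*(5 + v))
-139*14 + r(-9) = -139*14 - 9*(5 - 9) = -1946 - 9*(-4) = -1946 + 36 = -1910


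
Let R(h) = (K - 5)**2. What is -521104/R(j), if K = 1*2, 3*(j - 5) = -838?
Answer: -521104/9 ≈ -57900.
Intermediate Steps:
j = -823/3 (j = 5 + (1/3)*(-838) = 5 - 838/3 = -823/3 ≈ -274.33)
K = 2
R(h) = 9 (R(h) = (2 - 5)**2 = (-3)**2 = 9)
-521104/R(j) = -521104/9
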